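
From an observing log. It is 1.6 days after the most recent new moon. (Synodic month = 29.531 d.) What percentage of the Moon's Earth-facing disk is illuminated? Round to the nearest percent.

Elongation θ = 360° × 1.6/29.531 ≈ 19.5°.
cos 19.5° = 0.943, so f = (1 − 0.943)/2 = 0.029, so 3%.

3%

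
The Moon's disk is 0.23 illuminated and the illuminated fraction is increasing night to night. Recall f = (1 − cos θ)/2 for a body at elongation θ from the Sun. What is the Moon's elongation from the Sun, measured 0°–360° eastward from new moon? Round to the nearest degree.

Invert f = (1 − cos θ)/2 to get cos θ = 1 − 2(0.23) = 0.540, hence θ₀ = arccos 0.540 = 57.3°.
The Moon is waxing (0°–180°), so θ = 57.3° directly.

57°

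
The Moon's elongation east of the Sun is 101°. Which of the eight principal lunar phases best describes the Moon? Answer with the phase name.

first quarter

The first quarter sector spans roughly 68°–112°; 101° falls inside it.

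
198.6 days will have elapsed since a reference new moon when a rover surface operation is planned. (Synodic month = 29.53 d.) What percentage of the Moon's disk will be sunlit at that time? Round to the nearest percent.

58%

198.6/29.53 = 6.725 lunations, so 6 complete cycles and 21.42 d into the next.
Elongation θ = 360° × 21.42/29.53 ≈ 261.1°.
cos 261.1° = (-0.154), so f = (1 − (-0.154))/2 = 0.577, so 58%.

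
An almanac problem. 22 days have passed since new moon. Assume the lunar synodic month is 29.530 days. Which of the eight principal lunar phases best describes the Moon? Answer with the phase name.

At 22/29.530 of the cycle, θ ≈ 268° — the last quarter range.

last quarter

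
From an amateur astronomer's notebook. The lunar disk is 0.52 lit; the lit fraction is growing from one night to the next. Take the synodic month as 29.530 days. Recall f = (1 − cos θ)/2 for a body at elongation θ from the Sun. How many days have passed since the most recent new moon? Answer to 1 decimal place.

7.6 days

Invert f = (1 − cos θ)/2 to get cos θ = 1 − 2(0.52) = -0.040, hence θ₀ = arccos -0.040 = 92.3°.
Waxing ⇒ before full, so θ = 92.3°.
Age = 29.530 × 92.3°/360° ≈ 7.57 days.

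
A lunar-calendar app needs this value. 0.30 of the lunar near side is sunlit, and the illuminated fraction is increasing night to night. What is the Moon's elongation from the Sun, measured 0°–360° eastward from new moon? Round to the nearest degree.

66°

Invert f = (1 − cos θ)/2 to get cos θ = 1 − 2(0.30) = 0.400, hence θ₀ = arccos 0.400 = 66.4°.
The Moon is waxing (0°–180°), so θ = 66.4° directly.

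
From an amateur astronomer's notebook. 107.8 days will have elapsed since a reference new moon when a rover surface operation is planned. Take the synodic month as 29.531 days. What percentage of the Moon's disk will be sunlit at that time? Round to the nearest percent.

79%

Reduce mod P: 107.8 − 3×29.531 = 19.21 d into the current lunation.
Phase angle: θ = 360°·(19.21 d)/(29.531 d) = 234.1°.
cos 234.1° = (-0.586), so f = (1 − (-0.586))/2 = 0.793, so 79%.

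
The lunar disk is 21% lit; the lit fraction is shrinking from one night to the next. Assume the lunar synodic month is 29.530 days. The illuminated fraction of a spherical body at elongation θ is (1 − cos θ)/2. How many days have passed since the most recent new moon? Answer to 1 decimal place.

Invert f = (1 − cos θ)/2 to get cos θ = 1 − 2(0.21) = 0.580, hence θ₀ = arccos 0.580 = 54.5°.
Since the Moon is past full (waning), take the reflex angle: θ = 360° − 54.5° = 305.5°.
At 360°/29.530 d per day, 305.5° corresponds to 25.06 days.

25.1 days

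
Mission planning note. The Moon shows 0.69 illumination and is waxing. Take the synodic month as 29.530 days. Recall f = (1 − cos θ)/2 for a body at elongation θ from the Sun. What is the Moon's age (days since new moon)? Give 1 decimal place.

9.2 days

cos θ = 1 − 2f = -0.380, giving a principal value of 112.3°.
Before full moon the principal value applies: θ = 112.3°.
That fraction of the synodic month is 112.3/360 × 29.530 d ≈ 9.21 d.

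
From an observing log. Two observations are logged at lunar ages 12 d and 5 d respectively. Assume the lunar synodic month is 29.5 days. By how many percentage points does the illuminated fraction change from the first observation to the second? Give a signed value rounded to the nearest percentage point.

First observation: θ = 360°·12/29.5 = 146.4°, so f = 0.917.
Second observation: θ = 61.0°, f = 0.258.
Δf = 0.258 − 0.917 = -0.659, i.e. -66 pp.

-66 percentage points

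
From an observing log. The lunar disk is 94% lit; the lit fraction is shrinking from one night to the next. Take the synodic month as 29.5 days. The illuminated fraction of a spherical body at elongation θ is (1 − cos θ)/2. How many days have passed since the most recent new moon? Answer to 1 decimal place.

Invert f = (1 − cos θ)/2 to get cos θ = 1 − 2(0.94) = -0.880, hence θ₀ = arccos -0.880 = 151.6°.
Since the Moon is past full (waning), take the reflex angle: θ = 360° − 151.6° = 208.4°.
That fraction of the synodic month is 208.4/360 × 29.5 d ≈ 17.07 d.

17.1 days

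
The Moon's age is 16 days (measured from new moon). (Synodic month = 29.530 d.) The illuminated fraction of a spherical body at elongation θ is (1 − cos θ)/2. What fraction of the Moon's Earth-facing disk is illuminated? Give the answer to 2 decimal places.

0.98

Elongation θ = 360° × 16/29.530 ≈ 195.1°.
With cos θ = (-0.966), the lit fraction is (1 − (-0.966))/2 ≈ 0.983.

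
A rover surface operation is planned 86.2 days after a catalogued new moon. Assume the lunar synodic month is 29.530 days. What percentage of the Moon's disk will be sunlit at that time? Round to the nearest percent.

6%

86.2/29.530 = 2.919 lunations, so 2 complete cycles and 27.14 d into the next.
Phase angle: θ = 360°·(27.14 d)/(29.530 d) = 330.9°.
Illuminated fraction = (1 − cos 330.9°)/2 = (1 − 0.873)/2 ≈ 0.063, so 6%.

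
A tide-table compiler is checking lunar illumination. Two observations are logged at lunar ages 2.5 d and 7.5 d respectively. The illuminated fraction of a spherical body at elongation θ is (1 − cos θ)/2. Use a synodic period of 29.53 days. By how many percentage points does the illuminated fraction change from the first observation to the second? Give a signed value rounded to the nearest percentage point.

+44 percentage points

θ₁ = 360° × 2.5/29.53 = 30.5°, f₁ = (1 − cos θ₁)/2 = 0.069.
θ₂ = 360° × 7.5/29.53 = 91.4°, f₂ = (1 − cos θ₂)/2 = 0.512.
Change = f₂ − f₁ = +0.443 → +44 percentage points.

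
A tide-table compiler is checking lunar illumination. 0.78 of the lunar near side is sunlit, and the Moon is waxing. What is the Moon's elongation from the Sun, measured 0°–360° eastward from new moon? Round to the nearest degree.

cos θ = 1 − 2f = -0.560, giving a principal value of 124.1°.
The Moon is waxing (0°–180°), so θ = 124.1° directly.

124°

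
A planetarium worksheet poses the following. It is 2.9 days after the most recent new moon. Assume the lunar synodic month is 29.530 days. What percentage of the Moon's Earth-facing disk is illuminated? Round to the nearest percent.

9%

The Moon has covered 2.9/29.530 of its cycle, so θ ≈ 360° × 2.9/29.530 = 35.4°.
Illuminated fraction = (1 − cos 35.4°)/2 = (1 − 0.816)/2 ≈ 0.092, so 9%.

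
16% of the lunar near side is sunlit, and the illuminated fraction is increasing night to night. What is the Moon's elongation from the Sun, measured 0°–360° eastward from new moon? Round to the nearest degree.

47°

From f = (1 − cos θ)/2: cos θ = 1 − 2×0.16 = 0.680; arccos → 47.2°.
Waxing ⇒ before full, so θ = 47.2°.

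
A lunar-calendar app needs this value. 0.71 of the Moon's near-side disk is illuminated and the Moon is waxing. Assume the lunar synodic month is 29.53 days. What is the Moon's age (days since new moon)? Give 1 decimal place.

Invert f = (1 − cos θ)/2 to get cos θ = 1 − 2(0.71) = -0.420, hence θ₀ = arccos -0.420 = 114.8°.
The Moon is waxing (0°–180°), so θ = 114.8° directly.
Age = 29.53 × 114.8°/360° ≈ 9.42 days.

9.4 days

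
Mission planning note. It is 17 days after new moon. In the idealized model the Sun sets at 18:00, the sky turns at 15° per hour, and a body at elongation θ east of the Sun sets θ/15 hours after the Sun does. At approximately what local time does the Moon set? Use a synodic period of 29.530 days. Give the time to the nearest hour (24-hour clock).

08:00

Phase angle: θ = 360°·(17 d)/(29.530 d) = 207.2°.
Delay after the Sun = 207.2° / (15°/h) ≈ 13.82 h.
18:00 + 13.82 h ≈ 07:49 → 08:00 to the nearest hour.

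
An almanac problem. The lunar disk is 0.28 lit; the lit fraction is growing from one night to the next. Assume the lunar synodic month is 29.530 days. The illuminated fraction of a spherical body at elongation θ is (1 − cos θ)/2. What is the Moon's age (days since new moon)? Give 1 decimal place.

cos θ = 1 − 2f = 0.440, giving a principal value of 63.9°.
Before full moon the principal value applies: θ = 63.9°.
That fraction of the synodic month is 63.9/360 × 29.530 d ≈ 5.24 d.

5.2 days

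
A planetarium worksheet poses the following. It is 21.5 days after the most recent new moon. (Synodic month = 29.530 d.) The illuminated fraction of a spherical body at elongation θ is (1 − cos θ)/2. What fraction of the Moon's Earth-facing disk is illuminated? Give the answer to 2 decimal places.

0.57

Elongation θ = 360° × 21.5/29.530 ≈ 262.1°.
With cos θ = (-0.137), the lit fraction is (1 − (-0.137))/2 ≈ 0.569.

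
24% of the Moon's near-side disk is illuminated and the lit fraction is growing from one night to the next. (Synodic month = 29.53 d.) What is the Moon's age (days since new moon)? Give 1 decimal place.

4.8 days

Invert f = (1 − cos θ)/2 to get cos θ = 1 − 2(0.24) = 0.520, hence θ₀ = arccos 0.520 = 58.7°.
Waxing ⇒ before full, so θ = 58.7°.
At 360°/29.53 d per day, 58.7° corresponds to 4.81 days.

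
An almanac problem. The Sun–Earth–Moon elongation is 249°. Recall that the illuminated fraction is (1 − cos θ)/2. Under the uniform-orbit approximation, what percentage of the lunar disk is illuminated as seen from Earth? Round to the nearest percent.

cos 249° = (-0.358), so f = (1 − (-0.358))/2 = 0.679, i.e. 68%.

68%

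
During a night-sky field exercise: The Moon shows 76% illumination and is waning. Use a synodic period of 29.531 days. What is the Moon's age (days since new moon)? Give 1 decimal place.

Invert f = (1 − cos θ)/2 to get cos θ = 1 − 2(0.76) = -0.520, hence θ₀ = arccos -0.520 = 121.3°.
Since the Moon is past full (waning), take the reflex angle: θ = 360° − 121.3° = 238.7°.
At 360°/29.531 d per day, 238.7° corresponds to 19.58 days.

19.6 days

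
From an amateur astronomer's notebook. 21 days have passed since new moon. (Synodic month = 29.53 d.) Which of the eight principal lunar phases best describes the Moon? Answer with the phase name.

θ ≈ 360° × 21/29.53 = 256°, which falls in the last quarter sector.

last quarter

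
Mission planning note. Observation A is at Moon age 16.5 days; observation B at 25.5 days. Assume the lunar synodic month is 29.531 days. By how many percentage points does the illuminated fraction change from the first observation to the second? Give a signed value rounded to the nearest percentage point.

-79 pp

First observation: θ = 360°·16.5/29.531 = 201.1°, so f = 0.966.
Second observation: θ = 310.9°, f = 0.173.
Δf = 0.173 − 0.966 = -0.793, i.e. -79 pp.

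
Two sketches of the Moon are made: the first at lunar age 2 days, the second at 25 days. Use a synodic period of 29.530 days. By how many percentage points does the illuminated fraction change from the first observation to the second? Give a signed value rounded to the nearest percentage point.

+17 percentage points

θ₁ = 360° × 2/29.530 = 24.4°, f₁ = (1 − cos θ₁)/2 = 0.045.
θ₂ = 360° × 25/29.530 = 304.8°, f₂ = (1 − cos θ₂)/2 = 0.215.
Change = f₂ − f₁ = +0.170 → +17 percentage points.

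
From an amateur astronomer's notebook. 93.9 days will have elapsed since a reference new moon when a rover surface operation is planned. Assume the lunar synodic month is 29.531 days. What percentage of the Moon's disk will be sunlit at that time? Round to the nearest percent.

Reduce mod P: 93.9 − 3×29.531 = 5.31 d into the current lunation.
The Moon has covered 5.31/29.531 of its cycle, so θ ≈ 360° × 5.31/29.531 = 64.7°.
cos 64.7° = 0.427, so f = (1 − 0.427)/2 = 0.286, so 29%.

29%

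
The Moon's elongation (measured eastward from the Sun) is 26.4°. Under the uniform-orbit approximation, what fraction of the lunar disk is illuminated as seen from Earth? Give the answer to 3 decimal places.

f = (1 − cos 26.4°)/2 = (1 − 0.896)/2 ≈ 0.052.

0.052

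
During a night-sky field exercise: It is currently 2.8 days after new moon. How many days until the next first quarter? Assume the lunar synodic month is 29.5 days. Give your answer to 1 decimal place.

4.6 days

First quarter occurs at elongation 90°, i.e. at age 29.5 × 90/360 = 7.375 d.
So 4.575 days remain (7.375 − 2.8).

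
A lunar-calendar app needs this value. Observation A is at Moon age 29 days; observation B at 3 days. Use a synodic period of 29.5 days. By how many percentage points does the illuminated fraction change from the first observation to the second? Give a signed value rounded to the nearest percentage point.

+10 pp

First observation: θ = 360°·29/29.5 = 353.9°, so f = 0.003.
Second observation: θ = 36.6°, f = 0.099.
Δf = 0.099 − 0.003 = +0.096, i.e. +10 pp.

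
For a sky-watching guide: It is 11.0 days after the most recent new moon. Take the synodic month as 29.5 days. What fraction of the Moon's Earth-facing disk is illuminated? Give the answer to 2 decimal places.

0.85

Elongation θ = 360° × 11.0/29.5 ≈ 134.2°.
Illuminated fraction = (1 − cos 134.2°)/2 = (1 − (-0.698))/2 ≈ 0.849.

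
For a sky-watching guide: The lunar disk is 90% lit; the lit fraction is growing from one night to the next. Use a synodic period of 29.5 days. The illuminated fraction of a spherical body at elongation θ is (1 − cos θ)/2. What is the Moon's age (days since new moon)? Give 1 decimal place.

11.7 days

From f = (1 − cos θ)/2: cos θ = 1 − 2×0.90 = -0.800; arccos → 143.1°.
The Moon is waxing (0°–180°), so θ = 143.1° directly.
Age = 29.5 × 143.1°/360° ≈ 11.73 days.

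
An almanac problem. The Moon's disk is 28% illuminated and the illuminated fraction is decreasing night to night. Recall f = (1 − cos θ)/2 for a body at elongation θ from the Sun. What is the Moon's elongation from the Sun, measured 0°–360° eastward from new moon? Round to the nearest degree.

cos θ = 1 − 2f = 0.440, giving a principal value of 63.9°.
A waning Moon lies in 180°–360°, so θ = 360° − 63.9° = 296.1°.

296°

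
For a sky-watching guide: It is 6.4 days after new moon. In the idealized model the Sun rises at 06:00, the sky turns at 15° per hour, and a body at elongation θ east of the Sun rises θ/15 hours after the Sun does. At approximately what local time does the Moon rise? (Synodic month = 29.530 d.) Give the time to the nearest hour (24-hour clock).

11:00

Elongation θ = 360° × 6.4/29.530 ≈ 78.0°.
The Moon trails the Sun by θ/15 = 78.0/15 ≈ 5.20 hours.
06:00 + 5.20 h ≈ 11:12 → 11:00 to the nearest hour.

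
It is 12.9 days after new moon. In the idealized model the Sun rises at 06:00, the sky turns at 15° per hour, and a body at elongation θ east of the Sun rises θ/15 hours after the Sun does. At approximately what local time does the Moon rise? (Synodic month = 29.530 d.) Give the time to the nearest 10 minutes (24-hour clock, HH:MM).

16:30

The Moon has covered 12.9/29.530 of its cycle, so θ ≈ 360° × 12.9/29.530 = 157.3°.
Delay after the Sun = 157.3° / (15°/h) ≈ 10.48 h.
06:00 + 10.484 h ≈ 16:29 → 16:30 to the nearest ten minutes.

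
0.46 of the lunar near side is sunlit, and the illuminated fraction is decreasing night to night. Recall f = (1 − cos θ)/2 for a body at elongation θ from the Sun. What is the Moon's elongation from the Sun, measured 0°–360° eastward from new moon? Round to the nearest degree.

275°

From f = (1 − cos θ)/2: cos θ = 1 − 2×0.46 = 0.080; arccos → 85.4°.
Waning ⇒ past full, so θ = 360° − 85.4° = 274.6°.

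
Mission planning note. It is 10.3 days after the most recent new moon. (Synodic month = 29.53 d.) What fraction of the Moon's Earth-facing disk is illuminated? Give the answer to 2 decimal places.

The Moon has covered 10.3/29.53 of its cycle, so θ ≈ 360° × 10.3/29.53 = 125.6°.
cos 125.6° = (-0.582), so f = (1 − (-0.582))/2 = 0.791.

0.79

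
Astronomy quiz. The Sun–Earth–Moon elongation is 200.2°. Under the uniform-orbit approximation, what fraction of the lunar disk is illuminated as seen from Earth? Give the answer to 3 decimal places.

0.969

Half-versine of 200.2°: (1 − (-0.938))/2 = 0.969.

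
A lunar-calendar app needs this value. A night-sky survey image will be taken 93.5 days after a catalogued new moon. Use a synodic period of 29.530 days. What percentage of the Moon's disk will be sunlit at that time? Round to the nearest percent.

25%

93.5 d spans 3 complete synodic months (3 × 29.530 = 88.59 d) plus 4.91 d.
Elongation θ = 360° × 4.91/29.530 ≈ 59.9°.
With cos θ = 0.502, the lit fraction is (1 − 0.502)/2 ≈ 0.249, so 25%.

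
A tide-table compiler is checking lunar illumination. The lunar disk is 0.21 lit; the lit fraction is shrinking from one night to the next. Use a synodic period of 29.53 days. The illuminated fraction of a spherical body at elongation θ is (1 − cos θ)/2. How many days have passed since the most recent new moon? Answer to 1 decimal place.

cos θ = 1 − 2f = 0.580, giving a principal value of 54.5°.
Waning ⇒ past full, so θ = 360° − 54.5° = 305.5°.
That fraction of the synodic month is 305.5/360 × 29.53 d ≈ 25.06 d.

25.1 days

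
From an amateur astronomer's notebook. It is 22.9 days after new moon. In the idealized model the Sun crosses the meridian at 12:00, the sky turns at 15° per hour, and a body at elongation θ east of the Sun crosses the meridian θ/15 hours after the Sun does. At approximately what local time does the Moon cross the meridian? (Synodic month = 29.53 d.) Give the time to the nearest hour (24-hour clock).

The Moon has covered 22.9/29.53 of its cycle, so θ ≈ 360° × 22.9/29.53 = 279.2°.
The Moon trails the Sun by θ/15 = 279.2/15 ≈ 18.61 hours.
12:00 + 18.61 h ≈ 06:37 → 07:00 to the nearest hour.

07:00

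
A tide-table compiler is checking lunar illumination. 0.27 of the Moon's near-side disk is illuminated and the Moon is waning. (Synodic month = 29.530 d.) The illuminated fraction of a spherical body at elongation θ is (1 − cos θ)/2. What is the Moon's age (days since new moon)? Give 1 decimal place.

24.4 days

Invert f = (1 − cos θ)/2 to get cos θ = 1 − 2(0.27) = 0.460, hence θ₀ = arccos 0.460 = 62.6°.
Waning ⇒ past full, so θ = 360° − 62.6° = 297.4°.
That fraction of the synodic month is 297.4/360 × 29.530 d ≈ 24.39 d.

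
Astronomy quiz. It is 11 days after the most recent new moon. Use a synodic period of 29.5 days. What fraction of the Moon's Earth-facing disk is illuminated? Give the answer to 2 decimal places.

0.85

The Moon has covered 11/29.5 of its cycle, so θ ≈ 360° × 11/29.5 = 134.2°.
cos 134.2° = (-0.698), so f = (1 − (-0.698))/2 = 0.849.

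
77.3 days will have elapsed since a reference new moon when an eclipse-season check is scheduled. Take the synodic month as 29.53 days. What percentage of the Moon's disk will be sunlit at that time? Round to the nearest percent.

Reduce mod P: 77.3 − 2×29.53 = 18.24 d into the current lunation.
The Moon has covered 18.24/29.53 of its cycle, so θ ≈ 360° × 18.24/29.53 = 222.4°.
With cos θ = (-0.739), the lit fraction is (1 − (-0.739))/2 ≈ 0.869, so 87%.

87%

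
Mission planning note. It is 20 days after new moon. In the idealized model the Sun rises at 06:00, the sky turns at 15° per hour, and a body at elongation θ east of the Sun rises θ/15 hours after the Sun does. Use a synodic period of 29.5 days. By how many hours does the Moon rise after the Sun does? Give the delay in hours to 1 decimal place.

16.3 h

Elongation θ = 360° × 20/29.5 ≈ 244.1°.
At 15° of sky rotation per hour, 244.1° corresponds to a 16.27 h lag.
So the Moon rises 16.27 h after the Sun.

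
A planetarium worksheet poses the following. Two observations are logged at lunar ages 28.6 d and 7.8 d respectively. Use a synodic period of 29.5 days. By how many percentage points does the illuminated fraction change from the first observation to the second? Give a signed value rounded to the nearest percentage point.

+54 percentage points

θ₁ = 360° × 28.6/29.5 = 349.0°, f₁ = (1 − cos θ₁)/2 = 0.009.
θ₂ = 360° × 7.8/29.5 = 95.2°, f₂ = (1 − cos θ₂)/2 = 0.545.
Change = f₂ − f₁ = +0.536 → +54 percentage points.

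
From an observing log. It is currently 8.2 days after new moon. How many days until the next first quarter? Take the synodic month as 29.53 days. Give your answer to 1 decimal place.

First quarter occurs at elongation 90°, i.e. at age 29.53 × 90/360 = 7.383 d.
This lunation's first quarter (7.383 d) has passed, so add one period: 36.913 − 8.2 = 28.713 days.

28.7 days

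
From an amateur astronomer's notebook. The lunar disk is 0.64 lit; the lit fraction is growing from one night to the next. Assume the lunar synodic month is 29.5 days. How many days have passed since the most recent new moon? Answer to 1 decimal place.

From f = (1 − cos θ)/2: cos θ = 1 − 2×0.64 = -0.280; arccos → 106.3°.
Before full moon the principal value applies: θ = 106.3°.
That fraction of the synodic month is 106.3/360 × 29.5 d ≈ 8.71 d.

8.7 days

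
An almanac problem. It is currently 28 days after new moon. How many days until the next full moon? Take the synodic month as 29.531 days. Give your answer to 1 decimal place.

Full moon occurs at elongation 180°, i.e. at age 29.531 × 180/360 = 14.765 d.
Already past this cycle's full moon; the next is at 14.765 + 29.531 = 44.296 d, so 44.296 − 28 = 16.296 days.

16.3 days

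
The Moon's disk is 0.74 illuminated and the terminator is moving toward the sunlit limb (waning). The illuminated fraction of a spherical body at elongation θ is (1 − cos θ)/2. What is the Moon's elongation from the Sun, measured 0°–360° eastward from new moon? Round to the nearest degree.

Invert f = (1 − cos θ)/2 to get cos θ = 1 − 2(0.74) = -0.480, hence θ₀ = arccos -0.480 = 118.7°.
Since the Moon is past full (waning), take the reflex angle: θ = 360° − 118.7° = 241.3°.

241°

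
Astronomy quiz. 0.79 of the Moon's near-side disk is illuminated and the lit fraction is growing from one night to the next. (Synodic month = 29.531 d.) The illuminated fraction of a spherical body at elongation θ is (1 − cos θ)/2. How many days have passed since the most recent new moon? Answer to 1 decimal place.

Invert f = (1 − cos θ)/2 to get cos θ = 1 − 2(0.79) = -0.580, hence θ₀ = arccos -0.580 = 125.5°.
Before full moon the principal value applies: θ = 125.5°.
That fraction of the synodic month is 125.5/360 × 29.531 d ≈ 10.29 d.

10.3 days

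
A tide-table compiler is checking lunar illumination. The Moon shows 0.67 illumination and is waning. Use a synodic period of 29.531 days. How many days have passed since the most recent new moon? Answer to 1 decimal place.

Invert f = (1 − cos θ)/2 to get cos θ = 1 − 2(0.67) = -0.340, hence θ₀ = arccos -0.340 = 109.9°.
A waning Moon lies in 180°–360°, so θ = 360° − 109.9° = 250.1°.
Age = 29.531 × 250.1°/360° ≈ 20.52 days.

20.5 days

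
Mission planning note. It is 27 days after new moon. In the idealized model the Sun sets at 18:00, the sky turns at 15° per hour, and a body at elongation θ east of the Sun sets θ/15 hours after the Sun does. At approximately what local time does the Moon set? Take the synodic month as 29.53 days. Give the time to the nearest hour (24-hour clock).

16:00

Elongation θ = 360° × 27/29.53 ≈ 329.2°.
Delay after the Sun = 329.2° / (15°/h) ≈ 21.94 h.
18:00 + 21.94 h ≈ 15:57 → 16:00 to the nearest hour.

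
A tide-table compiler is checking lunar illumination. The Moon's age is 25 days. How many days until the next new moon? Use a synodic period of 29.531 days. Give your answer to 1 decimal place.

One full lunation from the last new moon is 29.531 d; remaining = 29.531 − 25 = 4.531 d.

4.5 days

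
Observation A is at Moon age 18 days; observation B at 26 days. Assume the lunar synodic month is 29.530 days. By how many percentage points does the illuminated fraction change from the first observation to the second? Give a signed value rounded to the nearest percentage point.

-75 pp

θ₁ = 360° × 18/29.530 = 219.4°, f₁ = (1 − cos θ₁)/2 = 0.886.
θ₂ = 360° × 26/29.530 = 317.0°, f₂ = (1 − cos θ₂)/2 = 0.135.
Change = f₂ − f₁ = -0.752 → -75 percentage points.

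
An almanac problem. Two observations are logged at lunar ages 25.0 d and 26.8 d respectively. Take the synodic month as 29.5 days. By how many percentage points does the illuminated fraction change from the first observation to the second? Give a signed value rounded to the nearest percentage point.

-13 pp

θ₁ = 360° × 25.0/29.5 = 305.1°, f₁ = (1 − cos θ₁)/2 = 0.213.
θ₂ = 360° × 26.8/29.5 = 327.1°, f₂ = (1 − cos θ₂)/2 = 0.080.
Change = f₂ − f₁ = -0.132 → -13 percentage points.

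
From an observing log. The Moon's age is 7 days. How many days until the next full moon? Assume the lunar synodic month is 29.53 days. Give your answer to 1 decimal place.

Full moon occurs at elongation 180°, i.e. at age 29.53 × 180/360 = 14.765 d.
So 7.765 days remain (14.765 − 7).

7.8 days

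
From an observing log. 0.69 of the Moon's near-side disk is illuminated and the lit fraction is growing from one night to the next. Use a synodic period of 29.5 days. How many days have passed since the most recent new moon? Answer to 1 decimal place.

cos θ = 1 − 2f = -0.380, giving a principal value of 112.3°.
The Moon is waxing (0°–180°), so θ = 112.3° directly.
That fraction of the synodic month is 112.3/360 × 29.5 d ≈ 9.21 d.

9.2 days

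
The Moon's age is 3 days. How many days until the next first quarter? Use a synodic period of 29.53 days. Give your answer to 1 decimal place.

First quarter is 0.25 of the way through the cycle: age 0.25 × 29.53 = 7.383 d.
That is 7.383 − 3 = 4.383 days ahead.

4.4 days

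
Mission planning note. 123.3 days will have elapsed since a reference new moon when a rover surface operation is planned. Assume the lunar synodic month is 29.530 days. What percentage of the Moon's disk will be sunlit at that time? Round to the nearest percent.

123.3/29.530 = 4.175 lunations, so 4 complete cycles and 5.18 d into the next.
Phase angle: θ = 360°·(5.18 d)/(29.530 d) = 63.1°.
cos 63.1° = 0.452, so f = (1 − 0.452)/2 = 0.274, so 27%.

27%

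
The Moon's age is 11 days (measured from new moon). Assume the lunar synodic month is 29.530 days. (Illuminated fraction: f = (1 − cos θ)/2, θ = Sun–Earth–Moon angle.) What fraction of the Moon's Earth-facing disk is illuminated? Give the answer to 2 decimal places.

0.85

Elongation θ = 360° × 11/29.530 ≈ 134.1°.
With cos θ = (-0.696), the lit fraction is (1 − (-0.696))/2 ≈ 0.848.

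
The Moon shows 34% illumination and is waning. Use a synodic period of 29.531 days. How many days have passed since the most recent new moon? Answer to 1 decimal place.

23.7 days

cos θ = 1 − 2f = 0.320, giving a principal value of 71.3°.
Waning ⇒ past full, so θ = 360° − 71.3° = 288.7°.
Age = 29.531 × 288.7°/360° ≈ 23.68 days.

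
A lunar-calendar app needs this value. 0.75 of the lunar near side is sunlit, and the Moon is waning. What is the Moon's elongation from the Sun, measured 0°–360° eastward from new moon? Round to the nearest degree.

240°

Invert f = (1 − cos θ)/2 to get cos θ = 1 − 2(0.75) = -0.500, hence θ₀ = arccos -0.500 = 120.0°.
Waning ⇒ past full, so θ = 360° − 120.0° = 240.0°.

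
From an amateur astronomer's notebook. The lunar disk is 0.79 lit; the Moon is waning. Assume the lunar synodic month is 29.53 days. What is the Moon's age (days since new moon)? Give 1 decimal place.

19.2 days

Invert f = (1 − cos θ)/2 to get cos θ = 1 − 2(0.79) = -0.580, hence θ₀ = arccos -0.580 = 125.5°.
A waning Moon lies in 180°–360°, so θ = 360° − 125.5° = 234.5°.
That fraction of the synodic month is 234.5/360 × 29.53 d ≈ 19.24 d.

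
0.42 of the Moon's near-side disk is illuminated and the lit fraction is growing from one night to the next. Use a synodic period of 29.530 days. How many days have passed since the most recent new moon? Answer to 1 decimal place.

From f = (1 − cos θ)/2: cos θ = 1 − 2×0.42 = 0.160; arccos → 80.8°.
The Moon is waxing (0°–180°), so θ = 80.8° directly.
At 360°/29.530 d per day, 80.8° corresponds to 6.63 days.

6.6 days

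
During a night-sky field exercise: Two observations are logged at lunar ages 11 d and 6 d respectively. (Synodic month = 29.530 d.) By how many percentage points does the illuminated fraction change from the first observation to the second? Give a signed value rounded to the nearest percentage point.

θ₁ = 360° × 11/29.530 = 134.1°, f₁ = (1 − cos θ₁)/2 = 0.848.
θ₂ = 360° × 6/29.530 = 73.1°, f₂ = (1 − cos θ₂)/2 = 0.355.
Change = f₂ − f₁ = -0.493 → -49 percentage points.

-49 percentage points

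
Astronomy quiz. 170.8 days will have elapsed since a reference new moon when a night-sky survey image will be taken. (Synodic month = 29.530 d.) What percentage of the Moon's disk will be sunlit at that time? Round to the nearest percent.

170.8/29.530 = 5.784 lunations, so 5 complete cycles and 23.15 d into the next.
Elongation θ = 360° × 23.15/29.530 ≈ 282.2°.
Illuminated fraction = (1 − cos 282.2°)/2 = (1 − 0.212)/2 ≈ 0.394, so 39%.

39%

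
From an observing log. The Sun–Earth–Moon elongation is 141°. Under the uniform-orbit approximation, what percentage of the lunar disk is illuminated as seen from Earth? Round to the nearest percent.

cos 141° = (-0.777), so f = (1 − (-0.777))/2 = 0.889, i.e. 89%.

89%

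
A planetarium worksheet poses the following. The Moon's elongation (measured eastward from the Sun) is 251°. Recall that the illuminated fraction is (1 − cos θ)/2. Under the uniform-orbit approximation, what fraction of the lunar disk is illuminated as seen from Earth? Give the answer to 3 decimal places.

0.663

f = (1 − cos 251°)/2 = (1 − (-0.326))/2 ≈ 0.663.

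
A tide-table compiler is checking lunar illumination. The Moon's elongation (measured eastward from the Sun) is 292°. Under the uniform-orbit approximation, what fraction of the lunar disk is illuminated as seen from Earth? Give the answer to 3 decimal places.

cos 292° = 0.375, so f = (1 − 0.375)/2 = 0.313.

0.313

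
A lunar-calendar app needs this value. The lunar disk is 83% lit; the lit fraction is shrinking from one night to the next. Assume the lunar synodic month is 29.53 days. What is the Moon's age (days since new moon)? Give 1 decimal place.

From f = (1 − cos θ)/2: cos θ = 1 − 2×0.83 = -0.660; arccos → 131.3°.
Waning ⇒ past full, so θ = 360° − 131.3° = 228.7°.
That fraction of the synodic month is 228.7/360 × 29.53 d ≈ 18.76 d.

18.8 days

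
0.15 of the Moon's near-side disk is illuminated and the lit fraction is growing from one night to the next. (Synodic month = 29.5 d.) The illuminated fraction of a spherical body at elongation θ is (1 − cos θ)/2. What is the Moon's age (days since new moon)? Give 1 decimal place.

3.7 days

From f = (1 − cos θ)/2: cos θ = 1 − 2×0.15 = 0.700; arccos → 45.6°.
Before full moon the principal value applies: θ = 45.6°.
Age = 29.5 × 45.6°/360° ≈ 3.73 days.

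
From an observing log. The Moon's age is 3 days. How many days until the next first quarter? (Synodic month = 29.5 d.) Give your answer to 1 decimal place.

First quarter occurs at elongation 90°, i.e. at age 29.5 × 90/360 = 7.375 d.
So 4.375 days remain (7.375 − 3).

4.4 days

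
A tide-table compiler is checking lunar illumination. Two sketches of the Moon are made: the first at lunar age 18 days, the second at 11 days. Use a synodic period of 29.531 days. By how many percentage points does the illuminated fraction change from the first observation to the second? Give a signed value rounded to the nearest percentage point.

First observation: θ = 360°·18/29.531 = 219.4°, so f = 0.886.
Second observation: θ = 134.1°, f = 0.848.
Δf = 0.848 − 0.886 = -0.038, i.e. -4 pp.

-4 percentage points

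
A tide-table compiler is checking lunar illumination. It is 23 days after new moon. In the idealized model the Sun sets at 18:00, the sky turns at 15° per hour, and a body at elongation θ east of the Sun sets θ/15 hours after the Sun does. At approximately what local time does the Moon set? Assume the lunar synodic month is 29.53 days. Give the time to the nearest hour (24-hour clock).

The Moon has covered 23/29.53 of its cycle, so θ ≈ 360° × 23/29.53 = 280.4°.
The Moon trails the Sun by θ/15 = 280.4/15 ≈ 18.69 hours.
18:00 + 18.69 h ≈ 12:42 → 13:00 to the nearest hour.

13:00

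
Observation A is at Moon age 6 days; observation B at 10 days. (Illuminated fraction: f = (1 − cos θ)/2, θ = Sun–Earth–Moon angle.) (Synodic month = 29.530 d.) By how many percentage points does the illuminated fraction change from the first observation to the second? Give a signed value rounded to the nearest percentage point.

+41 pp

First observation: θ = 360°·6/29.530 = 73.1°, so f = 0.355.
Second observation: θ = 121.9°, f = 0.764.
Δf = 0.764 − 0.355 = +0.409, i.e. +41 pp.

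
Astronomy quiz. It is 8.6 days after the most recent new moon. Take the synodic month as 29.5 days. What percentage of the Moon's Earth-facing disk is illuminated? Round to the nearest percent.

Phase angle: θ = 360°·(8.6 d)/(29.5 d) = 104.9°.
With cos θ = (-0.258), the lit fraction is (1 − (-0.258))/2 ≈ 0.629, so 63%.

63%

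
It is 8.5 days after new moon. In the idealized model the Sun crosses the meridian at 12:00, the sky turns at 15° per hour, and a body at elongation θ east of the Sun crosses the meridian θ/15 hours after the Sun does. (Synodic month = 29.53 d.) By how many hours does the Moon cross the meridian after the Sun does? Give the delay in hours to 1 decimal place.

Elongation θ = 360° × 8.5/29.53 ≈ 103.6°.
The Moon trails the Sun by θ/15 = 103.6/15 ≈ 6.91 hours.
So the Moon crosses the meridian 6.91 h after the Sun.

6.9 h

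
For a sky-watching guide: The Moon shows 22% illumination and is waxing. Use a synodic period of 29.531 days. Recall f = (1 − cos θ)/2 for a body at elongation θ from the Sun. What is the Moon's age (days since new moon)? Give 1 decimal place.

Invert f = (1 − cos θ)/2 to get cos θ = 1 − 2(0.22) = 0.560, hence θ₀ = arccos 0.560 = 55.9°.
Waxing ⇒ before full, so θ = 55.9°.
At 360°/29.531 d per day, 55.9° corresponds to 4.59 days.

4.6 days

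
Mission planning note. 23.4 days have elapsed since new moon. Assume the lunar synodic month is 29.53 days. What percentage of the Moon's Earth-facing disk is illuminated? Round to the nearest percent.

37%

Phase angle: θ = 360°·(23.4 d)/(29.53 d) = 285.3°.
cos 285.3° = 0.263, so f = (1 − 0.263)/2 = 0.368, so 37%.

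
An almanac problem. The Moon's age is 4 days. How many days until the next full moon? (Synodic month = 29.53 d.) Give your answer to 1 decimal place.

Full moon occurs at elongation 180°, i.e. at age 29.53 × 180/360 = 14.765 d.
So 10.765 days remain (14.765 − 4).

10.8 days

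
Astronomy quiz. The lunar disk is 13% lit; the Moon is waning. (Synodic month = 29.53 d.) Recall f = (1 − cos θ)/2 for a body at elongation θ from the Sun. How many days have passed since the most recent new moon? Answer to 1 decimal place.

26.1 days

cos θ = 1 − 2f = 0.740, giving a principal value of 42.3°.
Since the Moon is past full (waning), take the reflex angle: θ = 360° − 42.3° = 317.7°.
Age = 29.53 × 317.7°/360° ≈ 26.06 days.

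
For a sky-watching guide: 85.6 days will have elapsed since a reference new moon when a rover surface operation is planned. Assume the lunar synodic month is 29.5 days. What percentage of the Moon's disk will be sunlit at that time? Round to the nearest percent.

9%

Reduce mod P: 85.6 − 2×29.5 = 26.60 d into the current lunation.
The Moon has covered 26.60/29.5 of its cycle, so θ ≈ 360° × 26.60/29.5 = 324.6°.
With cos θ = 0.815, the lit fraction is (1 − 0.815)/2 ≈ 0.092, so 9%.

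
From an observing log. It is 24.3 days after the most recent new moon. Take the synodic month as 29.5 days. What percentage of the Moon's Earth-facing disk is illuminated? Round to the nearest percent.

28%

Phase angle: θ = 360°·(24.3 d)/(29.5 d) = 296.5°.
Illuminated fraction = (1 − cos 296.5°)/2 = (1 − 0.447)/2 ≈ 0.277, so 28%.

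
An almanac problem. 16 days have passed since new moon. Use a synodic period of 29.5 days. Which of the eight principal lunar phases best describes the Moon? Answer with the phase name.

full moon

At 16/29.5 of the cycle, θ ≈ 195° — the full moon range.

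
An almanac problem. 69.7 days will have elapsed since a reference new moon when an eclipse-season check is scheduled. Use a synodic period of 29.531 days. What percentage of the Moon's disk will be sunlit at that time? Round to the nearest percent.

Reduce mod P: 69.7 − 2×29.531 = 10.64 d into the current lunation.
Phase angle: θ = 360°·(10.64 d)/(29.531 d) = 129.7°.
With cos θ = (-0.639), the lit fraction is (1 − (-0.639))/2 ≈ 0.819, so 82%.

82%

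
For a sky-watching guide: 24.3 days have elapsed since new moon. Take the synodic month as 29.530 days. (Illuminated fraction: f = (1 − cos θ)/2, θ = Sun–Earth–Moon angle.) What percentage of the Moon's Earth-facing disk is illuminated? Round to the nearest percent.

Elongation θ = 360° × 24.3/29.530 ≈ 296.2°.
With cos θ = 0.442, the lit fraction is (1 − 0.442)/2 ≈ 0.279, so 28%.

28%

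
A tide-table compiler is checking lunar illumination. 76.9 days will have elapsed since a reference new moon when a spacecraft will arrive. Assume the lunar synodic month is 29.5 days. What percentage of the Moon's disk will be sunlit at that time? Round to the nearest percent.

89%

Reduce mod P: 76.9 − 2×29.5 = 17.90 d into the current lunation.
Elongation θ = 360° × 17.90/29.5 ≈ 218.4°.
cos 218.4° = (-0.783), so f = (1 − (-0.783))/2 = 0.892, so 89%.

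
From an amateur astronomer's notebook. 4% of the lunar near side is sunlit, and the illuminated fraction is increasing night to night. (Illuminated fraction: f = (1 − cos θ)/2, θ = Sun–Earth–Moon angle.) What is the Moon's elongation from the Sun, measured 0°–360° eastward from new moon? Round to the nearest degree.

From f = (1 − cos θ)/2: cos θ = 1 − 2×0.04 = 0.920; arccos → 23.1°.
Waxing ⇒ before full, so θ = 23.1°.

23°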